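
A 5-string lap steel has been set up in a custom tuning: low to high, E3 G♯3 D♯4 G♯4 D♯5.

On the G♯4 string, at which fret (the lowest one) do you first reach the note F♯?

From G♯4, count semitones up the chromatic scale until reaching F♯: G#–A–A#–B–…–E–F–F# — 10 steps.

10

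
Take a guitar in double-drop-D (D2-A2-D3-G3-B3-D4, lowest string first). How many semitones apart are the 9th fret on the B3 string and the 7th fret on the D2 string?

23 semitones

B3 at fret 9 → G#4 (MIDI 68); D2 at fret 7 → A2 (MIDI 45).
68 − 45 = 23, so the two pitches are 23 semitones apart, with G#4 the higher.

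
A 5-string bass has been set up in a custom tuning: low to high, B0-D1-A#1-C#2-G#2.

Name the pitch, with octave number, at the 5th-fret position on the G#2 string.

G#2 is MIDI 44. Adding 5 gives 49, which is C#3.
(Equivalently spelled Db3.)

C#3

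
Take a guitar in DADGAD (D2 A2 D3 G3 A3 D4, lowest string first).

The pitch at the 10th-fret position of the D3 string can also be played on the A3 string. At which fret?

Fret 10 on D3 is MIDI 50 + 10 = 60 (C4). On the A3 string (open MIDI 57), that pitch is 60 − 57 = fret 3.

3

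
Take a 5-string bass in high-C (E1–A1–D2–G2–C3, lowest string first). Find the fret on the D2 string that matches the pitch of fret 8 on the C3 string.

18

Fret 8 on C3 is MIDI 48 + 8 = 56 (G#3). On the D2 string (open MIDI 38), that pitch is 56 − 38 = fret 18.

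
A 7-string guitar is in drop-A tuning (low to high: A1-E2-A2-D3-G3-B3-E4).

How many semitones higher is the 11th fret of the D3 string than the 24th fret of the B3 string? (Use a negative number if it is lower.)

-22 semitones

D3 at fret 11 → C#4 (MIDI 61); B3 at fret 24 → B5 (MIDI 83).
61 − 83 = -22, so the two pitches are 22 semitones apart.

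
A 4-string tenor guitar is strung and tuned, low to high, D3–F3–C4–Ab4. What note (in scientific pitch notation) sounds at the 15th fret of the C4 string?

C4 is MIDI 60. Adding 15 gives 75, which is Eb5.

Eb5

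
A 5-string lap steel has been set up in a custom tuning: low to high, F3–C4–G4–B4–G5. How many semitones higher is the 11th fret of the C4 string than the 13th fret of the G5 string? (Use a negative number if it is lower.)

C4 at fret 11 → B4 (MIDI 71); G5 at fret 13 → G#6 (MIDI 92).
71 − 92 = -21, so the two pitches are 21 semitones apart.

-21 semitones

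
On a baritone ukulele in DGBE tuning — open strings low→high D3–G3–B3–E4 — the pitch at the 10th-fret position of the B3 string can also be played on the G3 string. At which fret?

14

Fret 10 on B3 is MIDI 59 + 10 = 69 (A4). On the G3 string (open MIDI 55), that pitch is 69 − 55 = fret 14.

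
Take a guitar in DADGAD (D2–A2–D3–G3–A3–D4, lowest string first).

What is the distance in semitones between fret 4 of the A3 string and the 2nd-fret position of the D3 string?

9 semitones

A3 at fret 4 → C#4 (MIDI 61); D3 at fret 2 → E3 (MIDI 52).
61 − 52 = 9, so the two pitches are 9 semitones apart, with C#4 the higher.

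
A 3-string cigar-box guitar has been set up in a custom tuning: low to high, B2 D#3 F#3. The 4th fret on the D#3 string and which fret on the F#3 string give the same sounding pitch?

1

Fret 4 on D#3 is MIDI 51 + 4 = 55 (G3). On the F#3 string (open MIDI 54), that pitch is 55 − 54 = fret 1.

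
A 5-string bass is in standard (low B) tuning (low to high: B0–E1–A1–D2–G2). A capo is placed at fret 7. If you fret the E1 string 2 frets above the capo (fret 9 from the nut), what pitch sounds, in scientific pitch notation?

C♯2

The capo raises the open E1 by 7 semitones to B1; fretting 2 more gives E1 + 7 + 2 = E1 + 9 semitones = C♯2.
(Also written D♭.)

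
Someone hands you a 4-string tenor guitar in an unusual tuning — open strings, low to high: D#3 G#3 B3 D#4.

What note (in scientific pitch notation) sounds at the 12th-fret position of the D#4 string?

D#5

D#4 is MIDI 63. Adding 12 gives 75, which is D#5.
(Equivalently spelled Eb5.)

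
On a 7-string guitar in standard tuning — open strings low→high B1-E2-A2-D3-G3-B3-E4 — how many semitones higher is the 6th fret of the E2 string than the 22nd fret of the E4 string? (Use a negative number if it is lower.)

E2 at fret 6 → A#2 (MIDI 46); E4 at fret 22 → D6 (MIDI 86).
46 − 86 = -40, so the two pitches are 40 semitones apart.

-40 semitones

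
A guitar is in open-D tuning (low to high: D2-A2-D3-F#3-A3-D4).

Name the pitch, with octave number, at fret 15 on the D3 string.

F4

The open D3 string plus 15 semitones: D–D#–E–F–…–D#–E–F.
The walk passes from B into C once, so the octave number goes from 3 to 4.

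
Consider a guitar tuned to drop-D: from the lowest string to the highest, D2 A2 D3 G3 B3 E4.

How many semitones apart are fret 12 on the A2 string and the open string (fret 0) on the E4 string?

A2 at fret 12 → A3 (MIDI 57); E4 at fret 0 → E4 (MIDI 64).
57 − 64 = -7, so the two pitches are 7 semitones apart, with E4 the higher.

7 semitones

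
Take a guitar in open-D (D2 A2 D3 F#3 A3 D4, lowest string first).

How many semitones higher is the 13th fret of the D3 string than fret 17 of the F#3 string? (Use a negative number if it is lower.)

-8 semitones

D3 at fret 13 → D#4 (MIDI 63); F#3 at fret 17 → B4 (MIDI 71).
63 − 71 = -8, so the two pitches are 8 semitones apart.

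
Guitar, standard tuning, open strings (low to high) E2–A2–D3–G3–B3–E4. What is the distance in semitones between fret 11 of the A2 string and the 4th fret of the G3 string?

A2 at fret 11 → G#3 (MIDI 56); G3 at fret 4 → B3 (MIDI 59).
56 − 59 = -3, so the two pitches are 3 semitones apart, with B3 the higher.

3 semitones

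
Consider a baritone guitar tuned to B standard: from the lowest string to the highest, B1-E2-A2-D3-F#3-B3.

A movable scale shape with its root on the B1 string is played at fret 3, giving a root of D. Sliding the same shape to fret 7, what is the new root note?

F#

Moving from fret 3 to fret 7 shifts the root by 4 semitones.
D up 4 semitones is F#.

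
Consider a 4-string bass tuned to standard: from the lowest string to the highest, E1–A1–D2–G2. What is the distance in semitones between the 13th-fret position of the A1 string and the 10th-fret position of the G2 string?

7 semitones

A1 at fret 13 → A♯2 (MIDI 46); G2 at fret 10 → F3 (MIDI 53).
46 − 53 = -7, so the two pitches are 7 semitones apart, with F3 the higher.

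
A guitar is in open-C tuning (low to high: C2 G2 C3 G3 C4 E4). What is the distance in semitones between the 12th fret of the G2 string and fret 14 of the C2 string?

5 semitones

G2 at fret 12 → G3 (MIDI 55); C2 at fret 14 → D3 (MIDI 50).
55 − 50 = 5, so the two pitches are 5 semitones apart, with G3 the higher.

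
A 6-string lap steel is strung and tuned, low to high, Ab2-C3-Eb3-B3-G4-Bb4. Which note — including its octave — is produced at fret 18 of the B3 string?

The open B3 string plus 18 semitones: B–C–Db–D–…–Eb–E–F.
The walk passes from B into C 2 times, so the octave number goes from 3 to 5.

F5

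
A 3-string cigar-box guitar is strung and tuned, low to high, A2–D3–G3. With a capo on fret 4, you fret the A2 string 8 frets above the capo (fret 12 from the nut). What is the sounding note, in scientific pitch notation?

A3

The capo raises the open A2 by 4 semitones to Db3; fretting 8 more gives A2 + 4 + 8 = A2 + 12 semitones = A3.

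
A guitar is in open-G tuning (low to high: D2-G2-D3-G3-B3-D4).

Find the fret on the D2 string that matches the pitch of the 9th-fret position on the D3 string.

D3 at fret 9 is D3 + 9 semitones = B3.
The open D2 string is 12 semitones below the open D3, so the same pitch on the D2 string lies at fret 9 + 12 = 21.

21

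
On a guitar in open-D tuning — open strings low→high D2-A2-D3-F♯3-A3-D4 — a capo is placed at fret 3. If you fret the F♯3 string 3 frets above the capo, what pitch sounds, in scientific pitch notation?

C4

The capo raises the open F♯3 by 3 semitones to A3; fretting 3 more gives F♯3 + 3 + 3 = F♯3 + 6 semitones = C4.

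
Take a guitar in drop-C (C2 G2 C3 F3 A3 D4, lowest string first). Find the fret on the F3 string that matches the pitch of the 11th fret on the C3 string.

6

Fret 11 on C3 is MIDI 48 + 11 = 59 (B3). On the F3 string (open MIDI 53), that pitch is 59 − 53 = fret 6.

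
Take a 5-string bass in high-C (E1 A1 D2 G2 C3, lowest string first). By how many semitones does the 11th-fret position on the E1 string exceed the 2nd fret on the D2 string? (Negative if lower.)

-1 semitone

E1 at fret 11 → D#2 (MIDI 39); D2 at fret 2 → E2 (MIDI 40).
39 − 40 = -1, so the two pitches are 1 semitone apart.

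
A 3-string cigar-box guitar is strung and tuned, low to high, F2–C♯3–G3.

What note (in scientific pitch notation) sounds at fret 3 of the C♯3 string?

C♯3 is MIDI 49. Adding 3 gives 52, which is E3.

E3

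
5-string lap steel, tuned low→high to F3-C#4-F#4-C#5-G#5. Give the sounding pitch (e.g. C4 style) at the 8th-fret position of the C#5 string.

C#5 is MIDI 73. Adding 8 gives 81, which is A5.

A5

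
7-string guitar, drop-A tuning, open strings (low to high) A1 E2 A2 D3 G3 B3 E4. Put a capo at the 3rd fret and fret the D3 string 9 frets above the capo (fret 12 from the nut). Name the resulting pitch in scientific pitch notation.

D4

The capo raises the open D3 by 3 semitones to F3; fretting 9 more gives D3 + 3 + 9 = D3 + 12 semitones = D4.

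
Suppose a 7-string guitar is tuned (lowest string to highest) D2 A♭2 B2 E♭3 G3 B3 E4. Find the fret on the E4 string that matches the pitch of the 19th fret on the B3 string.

14

B3 at fret 19 is B3 + 19 semitones = G♭5.
The open E4 string is 5 semitones above the open B3, so the same pitch on the E4 string lies at fret 19 − 5 = 14.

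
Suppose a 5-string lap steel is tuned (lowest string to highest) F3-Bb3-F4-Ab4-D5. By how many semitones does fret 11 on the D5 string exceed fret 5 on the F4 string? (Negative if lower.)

15 semitones

D5 at fret 11 → Db6 (MIDI 85); F4 at fret 5 → Bb4 (MIDI 70).
85 − 70 = 15, so the two pitches are 15 semitones apart.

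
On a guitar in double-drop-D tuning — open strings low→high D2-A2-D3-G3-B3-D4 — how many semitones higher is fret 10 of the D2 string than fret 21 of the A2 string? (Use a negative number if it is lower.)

D2 at fret 10 → C3 (MIDI 48); A2 at fret 21 → F♯4 (MIDI 66).
48 − 66 = -18, so the two pitches are 18 semitones apart.

-18 semitones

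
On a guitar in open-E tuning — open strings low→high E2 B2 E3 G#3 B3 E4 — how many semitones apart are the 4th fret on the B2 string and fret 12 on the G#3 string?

B2 at fret 4 → D#3 (MIDI 51); G#3 at fret 12 → G#4 (MIDI 68).
51 − 68 = -17, so the two pitches are 17 semitones apart, with G#4 the higher.

17 semitones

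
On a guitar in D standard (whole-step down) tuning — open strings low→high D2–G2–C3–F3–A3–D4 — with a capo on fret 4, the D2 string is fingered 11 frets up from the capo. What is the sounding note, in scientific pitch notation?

The capo raises the open D2 by 4 semitones to F♯2; fretting 11 more gives D2 + 4 + 11 = D2 + 15 semitones = F3.

F3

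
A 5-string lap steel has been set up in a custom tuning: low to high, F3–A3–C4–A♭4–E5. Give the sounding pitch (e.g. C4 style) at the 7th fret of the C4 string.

G4

The open C4 string plus 7 semitones: C–Db–D–Eb–E–F–Gb–G.
No B→C boundary is crossed, so the octave stays at 4.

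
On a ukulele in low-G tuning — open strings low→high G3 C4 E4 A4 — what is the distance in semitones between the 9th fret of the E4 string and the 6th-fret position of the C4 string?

E4 at fret 9 → C#5 (MIDI 73); C4 at fret 6 → F#4 (MIDI 66).
73 − 66 = 7, so the two pitches are 7 semitones apart, with C#5 the higher.

7 semitones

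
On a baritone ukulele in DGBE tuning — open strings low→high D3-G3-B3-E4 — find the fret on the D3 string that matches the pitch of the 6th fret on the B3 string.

15

Fret 6 on B3 is MIDI 59 + 6 = 65 (F4). On the D3 string (open MIDI 50), that pitch is 65 − 50 = fret 15.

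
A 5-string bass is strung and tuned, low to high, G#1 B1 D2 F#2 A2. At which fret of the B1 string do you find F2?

F2 is 6 semitones above the open B1 (B–C–C#–D–D#–E–F), so it sits at fret 6.

6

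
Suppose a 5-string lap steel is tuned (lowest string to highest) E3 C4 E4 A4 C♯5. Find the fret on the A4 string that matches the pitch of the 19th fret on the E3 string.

Fret 19 on E3 is MIDI 52 + 19 = 71 (B4). On the A4 string (open MIDI 69), that pitch is 71 − 69 = fret 2.

2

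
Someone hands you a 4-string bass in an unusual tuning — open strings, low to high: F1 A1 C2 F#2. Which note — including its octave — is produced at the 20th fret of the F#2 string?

Each fret is one semitone, so F#2 + 20 = D4.

D4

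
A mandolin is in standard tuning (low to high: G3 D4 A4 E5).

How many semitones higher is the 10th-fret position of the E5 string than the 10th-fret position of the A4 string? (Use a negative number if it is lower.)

E5 at fret 10 → D6 (MIDI 86); A4 at fret 10 → G5 (MIDI 79).
86 − 79 = 7, so the two pitches are 7 semitones apart.

7 semitones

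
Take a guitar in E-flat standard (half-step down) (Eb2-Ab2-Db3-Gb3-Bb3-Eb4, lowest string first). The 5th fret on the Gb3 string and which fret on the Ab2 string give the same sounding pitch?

Gb3 at fret 5 is Gb3 + 5 semitones = B3.
The open Ab2 string is 10 semitones below the open Gb3, so the same pitch on the Ab2 string lies at fret 5 + 10 = 15.

15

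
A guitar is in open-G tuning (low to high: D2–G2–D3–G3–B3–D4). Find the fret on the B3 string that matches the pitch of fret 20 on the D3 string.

Fret 20 on D3 is MIDI 50 + 20 = 70 (A♯4). On the B3 string (open MIDI 59), that pitch is 70 − 59 = fret 11.

11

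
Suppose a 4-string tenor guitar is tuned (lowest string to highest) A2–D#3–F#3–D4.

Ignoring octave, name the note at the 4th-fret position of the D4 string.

D4 is MIDI 62. Adding 4 gives 66; 66 mod 12 = 6, i.e. F#.
(Equivalently spelled Gb.)

F#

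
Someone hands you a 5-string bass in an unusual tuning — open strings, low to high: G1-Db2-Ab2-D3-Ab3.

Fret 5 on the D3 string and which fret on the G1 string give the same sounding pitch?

24

D3 at fret 5 is D3 + 5 semitones = G3.
The open G1 string is 19 semitones below the open D3, so the same pitch on the G1 string lies at fret 5 + 19 = 24.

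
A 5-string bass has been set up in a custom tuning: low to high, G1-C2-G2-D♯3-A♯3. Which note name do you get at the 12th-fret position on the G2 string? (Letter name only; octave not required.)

G

The open G2 string plus 12 semitones: G–G#–A–A#–…–F–F#–G.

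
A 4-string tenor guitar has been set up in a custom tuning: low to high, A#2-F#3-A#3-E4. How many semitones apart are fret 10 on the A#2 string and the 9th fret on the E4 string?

A#2 at fret 10 → G#3 (MIDI 56); E4 at fret 9 → C#5 (MIDI 73).
56 − 73 = -17, so the two pitches are 17 semitones apart, with C#5 the higher.

17 semitones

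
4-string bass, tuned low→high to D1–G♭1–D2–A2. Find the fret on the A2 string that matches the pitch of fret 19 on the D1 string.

Fret 19 on D1 is MIDI 26 + 19 = 45 (A2). On the A2 string (open MIDI 45), that pitch is 45 − 45 = fret 0.

0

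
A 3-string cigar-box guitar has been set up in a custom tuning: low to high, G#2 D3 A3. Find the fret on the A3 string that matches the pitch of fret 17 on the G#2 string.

4

G#2 at fret 17 is G#2 + 17 semitones = C#4.
The open A3 string is 13 semitones above the open G#2, so the same pitch on the A3 string lies at fret 17 − 13 = 4.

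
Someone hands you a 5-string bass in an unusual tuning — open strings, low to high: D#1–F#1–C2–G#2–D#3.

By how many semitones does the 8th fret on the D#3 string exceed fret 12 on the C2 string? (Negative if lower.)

D#3 at fret 8 → B3 (MIDI 59); C2 at fret 12 → C3 (MIDI 48).
59 − 48 = 11, so the two pitches are 11 semitones apart.

11 semitones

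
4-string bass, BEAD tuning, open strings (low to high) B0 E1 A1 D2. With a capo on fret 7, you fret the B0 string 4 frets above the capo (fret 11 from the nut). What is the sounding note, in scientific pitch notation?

A♯1

The capo raises the open B0 by 7 semitones to F♯1; fretting 4 more gives B0 + 7 + 4 = B0 + 11 semitones = A♯1.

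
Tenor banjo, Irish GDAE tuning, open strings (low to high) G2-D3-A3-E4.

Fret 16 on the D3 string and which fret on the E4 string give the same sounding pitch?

2

D3 at fret 16 is D3 + 16 semitones = F♯4.
The open E4 string is 14 semitones above the open D3, so the same pitch on the E4 string lies at fret 16 − 14 = 2.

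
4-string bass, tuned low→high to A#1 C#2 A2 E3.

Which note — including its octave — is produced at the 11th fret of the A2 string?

G#3

The open A2 string plus 11 semitones: A–A#–B–C–…–F#–G–G#.
The walk passes from B into C once, so the octave number goes from 2 to 3.
(Equivalently spelled Ab3.)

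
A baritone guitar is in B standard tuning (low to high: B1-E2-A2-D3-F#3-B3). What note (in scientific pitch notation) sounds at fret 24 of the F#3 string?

F#5

F#3 is MIDI 54. Adding 24 gives 78, which is F#5.
(Equivalently spelled Gb5.)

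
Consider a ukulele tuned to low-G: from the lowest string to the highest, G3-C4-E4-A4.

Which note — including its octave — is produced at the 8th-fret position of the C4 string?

G#4

C4 is MIDI 60. Adding 8 gives 68, which is G#4.
(Equivalently spelled Ab4.)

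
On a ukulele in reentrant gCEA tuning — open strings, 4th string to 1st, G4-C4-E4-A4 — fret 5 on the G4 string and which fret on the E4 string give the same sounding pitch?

8

Fret 5 on G4 is MIDI 67 + 5 = 72 (C5). On the E4 string (open MIDI 64), that pitch is 72 − 64 = fret 8.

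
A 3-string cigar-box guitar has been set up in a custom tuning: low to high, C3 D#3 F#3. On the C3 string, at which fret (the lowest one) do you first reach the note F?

From C3, count semitones up the chromatic scale until reaching F: C–C#–D–D#–E–F — 5 steps.

5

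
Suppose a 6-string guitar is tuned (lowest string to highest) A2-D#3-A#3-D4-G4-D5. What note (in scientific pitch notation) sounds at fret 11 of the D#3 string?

The open D#3 string plus 11 semitones: D#–E–F–F#–…–C–C#–D.
The walk passes from B into C once, so the octave number goes from 3 to 4.

D4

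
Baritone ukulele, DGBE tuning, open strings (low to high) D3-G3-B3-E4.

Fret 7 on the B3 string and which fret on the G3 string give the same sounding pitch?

Fret 7 on B3 is MIDI 59 + 7 = 66 (F#4). On the G3 string (open MIDI 55), that pitch is 66 − 55 = fret 11.

11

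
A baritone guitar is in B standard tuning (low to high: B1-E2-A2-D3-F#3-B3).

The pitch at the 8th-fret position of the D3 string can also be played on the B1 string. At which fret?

23

Fret 8 on D3 is MIDI 50 + 8 = 58 (A#3). On the B1 string (open MIDI 35), that pitch is 58 − 35 = fret 23.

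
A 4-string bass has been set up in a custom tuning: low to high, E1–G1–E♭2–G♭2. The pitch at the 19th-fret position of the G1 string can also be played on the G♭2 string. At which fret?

8

G1 at fret 19 is G1 + 19 semitones = D3.
The open G♭2 string is 11 semitones above the open G1, so the same pitch on the G♭2 string lies at fret 19 − 11 = 8.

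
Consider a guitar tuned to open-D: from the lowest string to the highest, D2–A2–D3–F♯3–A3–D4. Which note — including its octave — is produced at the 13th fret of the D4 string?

D4 is MIDI 62. Adding 13 gives 75, which is D♯5.
(Equivalently spelled E♭5.)

D♯5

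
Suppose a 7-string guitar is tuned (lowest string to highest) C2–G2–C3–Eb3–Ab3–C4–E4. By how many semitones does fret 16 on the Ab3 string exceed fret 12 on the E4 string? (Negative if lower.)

-4 semitones

Ab3 at fret 16 → C5 (MIDI 72); E4 at fret 12 → E5 (MIDI 76).
72 − 76 = -4, so the two pitches are 4 semitones apart.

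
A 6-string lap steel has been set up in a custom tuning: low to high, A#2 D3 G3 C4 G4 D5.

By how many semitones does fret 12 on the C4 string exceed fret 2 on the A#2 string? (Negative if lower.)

24 semitones

C4 at fret 12 → C5 (MIDI 72); A#2 at fret 2 → C3 (MIDI 48).
72 − 48 = 24, so the two pitches are 24 semitones apart.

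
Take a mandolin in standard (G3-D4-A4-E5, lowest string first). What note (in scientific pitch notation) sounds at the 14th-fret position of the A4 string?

Each fret is one semitone, so A4 + 14 = B5.

B5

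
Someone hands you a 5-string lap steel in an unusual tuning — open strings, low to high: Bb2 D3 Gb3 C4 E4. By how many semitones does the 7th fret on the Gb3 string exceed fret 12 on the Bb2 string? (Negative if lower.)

Gb3 at fret 7 → Db4 (MIDI 61); Bb2 at fret 12 → Bb3 (MIDI 58).
61 − 58 = 3, so the two pitches are 3 semitones apart.

3 semitones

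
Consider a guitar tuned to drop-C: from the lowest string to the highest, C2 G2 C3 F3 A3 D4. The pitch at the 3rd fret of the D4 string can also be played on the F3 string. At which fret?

12

D4 at fret 3 is D4 + 3 semitones = F4.
The open F3 string is 9 semitones below the open D4, so the same pitch on the F3 string lies at fret 3 + 9 = 12.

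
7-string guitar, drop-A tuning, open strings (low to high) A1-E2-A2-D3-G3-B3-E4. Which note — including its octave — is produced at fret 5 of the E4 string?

A4

The open E4 string plus 5 semitones: E–F–F#–G–G#–A.
No B→C boundary is crossed, so the octave stays at 4.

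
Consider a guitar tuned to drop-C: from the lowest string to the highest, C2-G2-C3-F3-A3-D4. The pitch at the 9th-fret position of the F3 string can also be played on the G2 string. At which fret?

19

F3 at fret 9 is F3 + 9 semitones = D4.
The open G2 string is 10 semitones below the open F3, so the same pitch on the G2 string lies at fret 9 + 10 = 19.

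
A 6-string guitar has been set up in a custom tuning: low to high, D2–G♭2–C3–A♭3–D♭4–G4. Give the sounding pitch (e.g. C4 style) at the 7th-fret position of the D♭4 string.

A♭4

Each fret is one semitone, so D♭4 + 7 = A♭4.
(Equivalently spelled G♯4.)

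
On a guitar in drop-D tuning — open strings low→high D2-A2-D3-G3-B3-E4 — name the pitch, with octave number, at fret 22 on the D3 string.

C5

D3 is MIDI 50. Adding 22 gives 72, which is C5.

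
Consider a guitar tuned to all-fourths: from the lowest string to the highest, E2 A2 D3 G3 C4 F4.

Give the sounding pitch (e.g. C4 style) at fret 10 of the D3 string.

C4

D3 is MIDI 50. Adding 10 gives 60, which is C4.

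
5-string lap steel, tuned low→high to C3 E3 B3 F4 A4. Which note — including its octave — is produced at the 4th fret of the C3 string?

C3 is MIDI 48. Adding 4 gives 52, which is E3.

E3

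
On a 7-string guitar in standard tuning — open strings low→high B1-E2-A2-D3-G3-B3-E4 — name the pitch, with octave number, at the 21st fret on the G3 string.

Each fret is one semitone, so G3 + 21 = E5.

E5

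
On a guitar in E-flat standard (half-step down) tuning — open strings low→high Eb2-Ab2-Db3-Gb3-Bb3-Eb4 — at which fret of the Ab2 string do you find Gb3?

Gb3 is 10 semitones above the open Ab2 (Ab–A–Bb–B–…–E–F–Gb), so it sits at fret 10.

10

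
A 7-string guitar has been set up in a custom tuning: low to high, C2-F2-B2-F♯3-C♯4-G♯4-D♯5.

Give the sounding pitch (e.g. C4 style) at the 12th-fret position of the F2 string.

F3

F2 is MIDI 41. Adding 12 gives 53, which is F3.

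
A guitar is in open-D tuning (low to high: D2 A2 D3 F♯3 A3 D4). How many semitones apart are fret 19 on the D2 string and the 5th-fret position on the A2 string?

D2 at fret 19 → A3 (MIDI 57); A2 at fret 5 → D3 (MIDI 50).
57 − 50 = 7, so the two pitches are 7 semitones apart, with A3 the higher.

7 semitones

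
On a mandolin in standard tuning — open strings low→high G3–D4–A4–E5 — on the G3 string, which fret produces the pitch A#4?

15

A#4 is 15 semitones above the open G3 (G–G#–A–A#–…–G#–A–A#), so it sits at fret 15.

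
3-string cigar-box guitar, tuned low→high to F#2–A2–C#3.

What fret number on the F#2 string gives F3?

F3 is 11 semitones above the open F#2 (F#–G–G#–A–…–D#–E–F), so it sits at fret 11.

11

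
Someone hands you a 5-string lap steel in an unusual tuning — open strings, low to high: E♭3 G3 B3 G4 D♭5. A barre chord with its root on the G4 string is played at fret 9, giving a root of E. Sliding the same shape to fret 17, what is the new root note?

Moving from fret 9 to fret 17 shifts the root by 8 semitones.
E up 8 semitones is C.

C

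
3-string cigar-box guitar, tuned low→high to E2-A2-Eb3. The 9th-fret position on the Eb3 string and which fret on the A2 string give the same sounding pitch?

Eb3 at fret 9 is Eb3 + 9 semitones = C4.
The open A2 string is 6 semitones below the open Eb3, so the same pitch on the A2 string lies at fret 9 + 6 = 15.

15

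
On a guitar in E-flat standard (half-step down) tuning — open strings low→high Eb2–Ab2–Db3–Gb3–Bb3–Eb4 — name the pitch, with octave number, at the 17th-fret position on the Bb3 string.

Each fret is one semitone, so Bb3 + 17 = Eb5.

Eb5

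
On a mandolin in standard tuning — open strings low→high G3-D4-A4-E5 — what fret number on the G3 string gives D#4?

D#4 is 8 semitones above the open G3 (G–G#–A–A#–B–C–C#–D–D#), so it sits at fret 8.

8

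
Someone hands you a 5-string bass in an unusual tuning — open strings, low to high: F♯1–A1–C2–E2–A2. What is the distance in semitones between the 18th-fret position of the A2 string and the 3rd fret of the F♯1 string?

30 semitones

A2 at fret 18 → D♯4 (MIDI 63); F♯1 at fret 3 → A1 (MIDI 33).
63 − 33 = 30, so the two pitches are 30 semitones apart, with D♯4 the higher.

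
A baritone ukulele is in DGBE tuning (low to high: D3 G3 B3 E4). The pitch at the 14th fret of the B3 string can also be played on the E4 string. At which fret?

B3 at fret 14 is B3 + 14 semitones = C♯5.
The open E4 string is 5 semitones above the open B3, so the same pitch on the E4 string lies at fret 14 − 5 = 9.

9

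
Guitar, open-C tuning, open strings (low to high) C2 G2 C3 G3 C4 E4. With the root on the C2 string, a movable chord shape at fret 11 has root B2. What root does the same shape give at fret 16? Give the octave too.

Moving from fret 11 to fret 16 shifts the root by 5 semitones.
B2 up 5 semitones is E3.

E3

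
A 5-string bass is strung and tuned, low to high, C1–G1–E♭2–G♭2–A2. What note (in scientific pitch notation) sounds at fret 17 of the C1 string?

F2

The open C1 string plus 17 semitones: C–Db–D–Eb–…–Eb–E–F.
The walk passes from B into C once, so the octave number goes from 1 to 2.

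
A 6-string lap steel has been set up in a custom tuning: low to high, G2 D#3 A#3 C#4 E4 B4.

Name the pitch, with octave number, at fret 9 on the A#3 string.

G4

A#3 is MIDI 58. Adding 9 gives 67, which is G4.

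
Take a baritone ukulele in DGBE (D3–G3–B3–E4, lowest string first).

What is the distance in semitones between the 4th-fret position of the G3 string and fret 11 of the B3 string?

G3 at fret 4 → B3 (MIDI 59); B3 at fret 11 → A#4 (MIDI 70).
59 − 70 = -11, so the two pitches are 11 semitones apart, with A#4 the higher.

11 semitones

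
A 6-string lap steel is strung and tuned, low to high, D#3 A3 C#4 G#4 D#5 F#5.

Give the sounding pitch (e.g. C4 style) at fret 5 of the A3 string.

D4

A3 is MIDI 57. Adding 5 gives 62, which is D4.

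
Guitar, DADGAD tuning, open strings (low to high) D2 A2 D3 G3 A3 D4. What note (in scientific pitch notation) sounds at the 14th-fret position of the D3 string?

Each fret is one semitone, so D3 + 14 = E4.

E4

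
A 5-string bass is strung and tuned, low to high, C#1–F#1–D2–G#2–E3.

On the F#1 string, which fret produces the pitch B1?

B1 is 5 semitones above the open F#1 (F#–G–G#–A–A#–B), so it sits at fret 5.

5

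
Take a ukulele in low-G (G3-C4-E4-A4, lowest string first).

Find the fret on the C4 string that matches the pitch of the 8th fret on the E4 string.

12

E4 at fret 8 is E4 + 8 semitones = C5.
The open C4 string is 4 semitones below the open E4, so the same pitch on the C4 string lies at fret 8 + 4 = 12.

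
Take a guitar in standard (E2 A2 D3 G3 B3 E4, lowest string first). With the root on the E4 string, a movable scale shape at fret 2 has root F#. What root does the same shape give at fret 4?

Moving from fret 2 to fret 4 shifts the root by 2 semitones.
F# up 2 semitones is G#.

G#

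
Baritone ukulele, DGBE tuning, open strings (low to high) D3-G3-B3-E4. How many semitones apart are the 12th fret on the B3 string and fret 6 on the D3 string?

B3 at fret 12 → B4 (MIDI 71); D3 at fret 6 → G♯3 (MIDI 56).
71 − 56 = 15, so the two pitches are 15 semitones apart, with B4 the higher.

15 semitones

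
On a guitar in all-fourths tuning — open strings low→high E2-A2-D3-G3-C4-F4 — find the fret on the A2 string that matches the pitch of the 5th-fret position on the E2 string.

0

E2 at fret 5 is E2 + 5 semitones = A2.
The open A2 string is 5 semitones above the open E2, so the same pitch on the A2 string lies at fret 5 − 5 = 0.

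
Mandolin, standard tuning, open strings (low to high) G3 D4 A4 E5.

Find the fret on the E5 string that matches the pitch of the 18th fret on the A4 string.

A4 at fret 18 is A4 + 18 semitones = D#6.
The open E5 string is 7 semitones above the open A4, so the same pitch on the E5 string lies at fret 18 − 7 = 11.

11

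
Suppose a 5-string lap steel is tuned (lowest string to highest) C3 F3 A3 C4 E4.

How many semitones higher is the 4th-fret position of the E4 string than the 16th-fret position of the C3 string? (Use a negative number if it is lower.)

E4 at fret 4 → G♯4 (MIDI 68); C3 at fret 16 → E4 (MIDI 64).
68 − 64 = 4, so the two pitches are 4 semitones apart.

4 semitones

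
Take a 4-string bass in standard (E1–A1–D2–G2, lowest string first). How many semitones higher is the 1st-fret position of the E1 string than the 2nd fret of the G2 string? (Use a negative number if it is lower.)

E1 at fret 1 → F1 (MIDI 29); G2 at fret 2 → A2 (MIDI 45).
29 − 45 = -16, so the two pitches are 16 semitones apart.

-16 semitones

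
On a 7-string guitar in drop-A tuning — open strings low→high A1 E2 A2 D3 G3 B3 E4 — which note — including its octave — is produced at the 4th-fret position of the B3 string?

D#4

The open B3 string plus 4 semitones: B–C–C#–D–D#.
The walk passes from B into C once, so the octave number goes from 3 to 4.
(Equivalently spelled Eb4.)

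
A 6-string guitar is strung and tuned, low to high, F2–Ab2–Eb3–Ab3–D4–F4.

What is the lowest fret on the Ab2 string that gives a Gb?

From Ab2, count semitones up the chromatic scale until reaching Gb: Ab–A–Bb–B–…–E–F–Gb — 10 steps.

10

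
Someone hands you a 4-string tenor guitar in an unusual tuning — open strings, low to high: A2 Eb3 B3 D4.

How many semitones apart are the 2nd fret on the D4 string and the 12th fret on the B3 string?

7 semitones

D4 at fret 2 → E4 (MIDI 64); B3 at fret 12 → B4 (MIDI 71).
64 − 71 = -7, so the two pitches are 7 semitones apart, with B4 the higher.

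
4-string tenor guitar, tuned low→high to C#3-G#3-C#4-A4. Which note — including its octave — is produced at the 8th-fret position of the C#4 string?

A4

The open C#4 string plus 8 semitones: C#–D–D#–E–F–F#–G–G#–A.
No B→C boundary is crossed, so the octave stays at 4.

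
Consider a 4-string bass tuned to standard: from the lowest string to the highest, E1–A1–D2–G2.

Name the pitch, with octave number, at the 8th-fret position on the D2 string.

D2 is MIDI 38. Adding 8 gives 46, which is A#2.
(Equivalently spelled Bb2.)

A#2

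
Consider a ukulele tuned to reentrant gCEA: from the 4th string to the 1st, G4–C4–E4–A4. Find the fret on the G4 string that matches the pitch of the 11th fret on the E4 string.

8

E4 at fret 11 is E4 + 11 semitones = D#5.
The open G4 string is 3 semitones above the open E4, so the same pitch on the G4 string lies at fret 11 − 3 = 8.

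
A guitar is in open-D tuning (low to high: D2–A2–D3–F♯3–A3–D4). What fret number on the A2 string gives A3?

12

A3 is 12 semitones above the open A2 (A–A#–B–C–…–G–G#–A), so it sits at fret 12.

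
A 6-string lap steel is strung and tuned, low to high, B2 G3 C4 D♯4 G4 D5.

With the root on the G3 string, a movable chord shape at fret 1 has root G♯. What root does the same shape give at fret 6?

Moving from fret 1 to fret 6 shifts the root by 5 semitones.
G♯ up 5 semitones is C♯.

C♯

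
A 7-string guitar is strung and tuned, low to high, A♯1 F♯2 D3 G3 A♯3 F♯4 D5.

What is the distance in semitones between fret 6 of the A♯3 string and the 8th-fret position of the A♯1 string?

A♯3 at fret 6 → E4 (MIDI 64); A♯1 at fret 8 → F♯2 (MIDI 42).
64 − 42 = 22, so the two pitches are 22 semitones apart, with E4 the higher.

22 semitones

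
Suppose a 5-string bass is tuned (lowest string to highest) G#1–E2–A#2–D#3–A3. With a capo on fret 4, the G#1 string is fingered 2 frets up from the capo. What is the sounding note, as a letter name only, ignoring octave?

D

The capo raises the open G#1 by 4 semitones to C2; fretting 2 more gives G#1 + 4 + 2 = G#1 + 6 semitones, landing on D.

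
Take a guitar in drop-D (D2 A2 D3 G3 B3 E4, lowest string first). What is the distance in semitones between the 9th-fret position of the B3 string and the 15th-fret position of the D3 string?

3 semitones

B3 at fret 9 → G#4 (MIDI 68); D3 at fret 15 → F4 (MIDI 65).
68 − 65 = 3, so the two pitches are 3 semitones apart, with G#4 the higher.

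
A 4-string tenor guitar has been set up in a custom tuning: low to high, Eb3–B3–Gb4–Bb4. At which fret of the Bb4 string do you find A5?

11

A5 is 11 semitones above the open Bb4 (Bb–B–C–Db–…–G–Ab–A), so it sits at fret 11.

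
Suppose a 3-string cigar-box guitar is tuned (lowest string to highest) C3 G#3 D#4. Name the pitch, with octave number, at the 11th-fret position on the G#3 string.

The open G#3 string plus 11 semitones: G#–A–A#–B–…–F–F#–G.
The walk passes from B into C once, so the octave number goes from 3 to 4.

G4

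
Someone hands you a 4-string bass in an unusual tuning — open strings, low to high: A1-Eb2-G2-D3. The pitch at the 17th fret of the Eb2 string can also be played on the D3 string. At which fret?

6

Fret 17 on Eb2 is MIDI 39 + 17 = 56 (Ab3). On the D3 string (open MIDI 50), that pitch is 56 − 50 = fret 6.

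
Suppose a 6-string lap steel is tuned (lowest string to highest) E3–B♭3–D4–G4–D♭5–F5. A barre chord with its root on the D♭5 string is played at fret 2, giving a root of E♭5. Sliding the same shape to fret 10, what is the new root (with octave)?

Moving from fret 2 to fret 10 shifts the root by 8 semitones.
E♭5 up 8 semitones is B5.

B5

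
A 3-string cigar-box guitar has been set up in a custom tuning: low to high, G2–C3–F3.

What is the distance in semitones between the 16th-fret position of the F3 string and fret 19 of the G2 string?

F3 at fret 16 → A4 (MIDI 69); G2 at fret 19 → D4 (MIDI 62).
69 − 62 = 7, so the two pitches are 7 semitones apart, with A4 the higher.

7 semitones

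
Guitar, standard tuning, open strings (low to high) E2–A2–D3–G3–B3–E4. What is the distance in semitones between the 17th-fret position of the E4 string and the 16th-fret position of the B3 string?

6 semitones

E4 at fret 17 → A5 (MIDI 81); B3 at fret 16 → D♯5 (MIDI 75).
81 − 75 = 6, so the two pitches are 6 semitones apart, with A5 the higher.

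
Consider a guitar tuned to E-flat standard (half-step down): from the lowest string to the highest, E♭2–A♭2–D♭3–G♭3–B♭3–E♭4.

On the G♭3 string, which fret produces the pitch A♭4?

A♭4 is 14 semitones above the open G♭3 (Gb–G–Ab–A–…–Gb–G–Ab), so it sits at fret 14.

14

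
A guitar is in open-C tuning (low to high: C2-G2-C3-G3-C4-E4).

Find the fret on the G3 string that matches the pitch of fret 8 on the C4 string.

Fret 8 on C4 is MIDI 60 + 8 = 68 (G♯4). On the G3 string (open MIDI 55), that pitch is 68 − 55 = fret 13.

13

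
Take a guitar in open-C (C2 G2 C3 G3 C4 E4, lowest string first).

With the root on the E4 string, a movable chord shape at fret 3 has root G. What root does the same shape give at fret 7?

Moving from fret 3 to fret 7 shifts the root by 4 semitones.
G up 4 semitones is B.

B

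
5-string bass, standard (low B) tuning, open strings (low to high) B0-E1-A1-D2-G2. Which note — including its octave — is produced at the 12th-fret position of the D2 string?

D3

The open D2 string plus 12 semitones: D–D#–E–F–…–C–C#–D.
The walk passes from B into C once, so the octave number goes from 2 to 3.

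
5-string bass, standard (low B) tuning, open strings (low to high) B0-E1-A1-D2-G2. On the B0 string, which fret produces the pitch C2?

C2 is 13 semitones above the open B0 (B–C–C#–D–…–A#–B–C), so it sits at fret 13.

13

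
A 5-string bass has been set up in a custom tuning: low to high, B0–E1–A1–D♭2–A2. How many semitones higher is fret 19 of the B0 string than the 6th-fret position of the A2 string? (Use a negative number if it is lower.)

-9 semitones

B0 at fret 19 → G♭2 (MIDI 42); A2 at fret 6 → E♭3 (MIDI 51).
42 − 51 = -9, so the two pitches are 9 semitones apart.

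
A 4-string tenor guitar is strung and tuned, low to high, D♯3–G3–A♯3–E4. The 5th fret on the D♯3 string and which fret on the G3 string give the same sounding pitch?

1

Fret 5 on D♯3 is MIDI 51 + 5 = 56 (G♯3). On the G3 string (open MIDI 55), that pitch is 56 − 55 = fret 1.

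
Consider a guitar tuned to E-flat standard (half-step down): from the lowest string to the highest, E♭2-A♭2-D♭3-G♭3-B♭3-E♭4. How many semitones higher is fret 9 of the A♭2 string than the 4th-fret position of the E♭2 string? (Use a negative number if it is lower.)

10 semitones

A♭2 at fret 9 → F3 (MIDI 53); E♭2 at fret 4 → G2 (MIDI 43).
53 − 43 = 10, so the two pitches are 10 semitones apart.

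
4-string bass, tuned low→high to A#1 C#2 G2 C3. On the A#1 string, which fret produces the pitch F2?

F2 is 7 semitones above the open A#1 (A#–B–C–C#–D–D#–E–F), so it sits at fret 7.

7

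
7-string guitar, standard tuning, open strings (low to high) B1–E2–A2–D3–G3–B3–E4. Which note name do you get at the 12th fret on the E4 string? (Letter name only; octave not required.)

Each fret is one semitone, so E4 + 12 = E.

E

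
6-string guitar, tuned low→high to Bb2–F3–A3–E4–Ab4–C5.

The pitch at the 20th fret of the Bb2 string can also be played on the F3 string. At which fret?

Bb2 at fret 20 is Bb2 + 20 semitones = Gb4.
The open F3 string is 7 semitones above the open Bb2, so the same pitch on the F3 string lies at fret 20 − 7 = 13.

13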